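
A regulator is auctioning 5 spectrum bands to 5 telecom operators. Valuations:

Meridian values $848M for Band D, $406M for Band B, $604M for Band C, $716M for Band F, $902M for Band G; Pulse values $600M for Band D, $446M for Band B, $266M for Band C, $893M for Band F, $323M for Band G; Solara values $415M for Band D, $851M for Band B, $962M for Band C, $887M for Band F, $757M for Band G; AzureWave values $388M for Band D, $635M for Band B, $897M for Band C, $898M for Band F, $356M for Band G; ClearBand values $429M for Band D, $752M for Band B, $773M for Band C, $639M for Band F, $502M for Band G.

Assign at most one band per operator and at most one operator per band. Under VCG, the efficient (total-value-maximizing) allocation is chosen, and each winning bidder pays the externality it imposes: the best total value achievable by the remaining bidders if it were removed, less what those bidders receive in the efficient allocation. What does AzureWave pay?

Efficient allocation: Meridian→Band D ($848M), Pulse→Band F ($893M), Solara→Band G ($757M), AzureWave→Band C ($897M), ClearBand→Band B ($752M); total welfare W = $4147M.
AzureWave receives Band C at value $897M, so the others get W − 897 = $3250M.
Without AzureWave: best allocation of the remaining 4 bidders over all 5 bands is Meridian→Band G ($902M), Pulse→Band F ($893M), Solara→Band C ($962M), ClearBand→Band B ($752M), total $3509M.
VCG payment = (others' best without AzureWave) − (others' welfare with AzureWave) = 3509 − 3250 = $259M.

AzureWave pays $259M.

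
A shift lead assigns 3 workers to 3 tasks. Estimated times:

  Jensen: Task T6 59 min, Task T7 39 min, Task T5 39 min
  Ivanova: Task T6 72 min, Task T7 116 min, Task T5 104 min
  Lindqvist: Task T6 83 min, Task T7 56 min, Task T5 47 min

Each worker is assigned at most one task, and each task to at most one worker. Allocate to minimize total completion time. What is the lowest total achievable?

This is a one-to-one assignment (minimum-cost bipartite matching).
Optimal: Jensen→Task T7 (39 min), Ivanova→Task T6 (72 min), Lindqvist→Task T5 (47 min) — total 39+72+47 = 158 min.
Column-greedy (each task in turn goes to its cheapest remaining worker) gives 219 min, worse by 61.
Next-best assignment: Jensen→Task T5, Ivanova→Task T6, Lindqvist→Task T7 = 167 min.
Checked against all permutations: 158 min is optimal.

Min total: 158 min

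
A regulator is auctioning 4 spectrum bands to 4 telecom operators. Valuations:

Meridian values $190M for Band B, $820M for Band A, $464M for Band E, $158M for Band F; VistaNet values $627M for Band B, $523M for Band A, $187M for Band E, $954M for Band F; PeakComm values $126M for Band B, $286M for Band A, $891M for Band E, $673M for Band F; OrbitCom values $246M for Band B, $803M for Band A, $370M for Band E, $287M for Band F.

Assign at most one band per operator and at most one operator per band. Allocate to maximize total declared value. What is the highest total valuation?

Optimal: Meridian→Band A ($820M), VistaNet→Band F ($954M), PeakComm→Band E ($891M), OrbitCom→Band B ($246M) — total 820+954+891+246 = $2911M.
Column-greedy (each band in turn goes to its best remaining operator) gives $2625M, worse by 286.
Next-best assignment: Meridian→Band B, VistaNet→Band F, PeakComm→Band E, OrbitCom→Band A = $2838M.

Max total: $2911M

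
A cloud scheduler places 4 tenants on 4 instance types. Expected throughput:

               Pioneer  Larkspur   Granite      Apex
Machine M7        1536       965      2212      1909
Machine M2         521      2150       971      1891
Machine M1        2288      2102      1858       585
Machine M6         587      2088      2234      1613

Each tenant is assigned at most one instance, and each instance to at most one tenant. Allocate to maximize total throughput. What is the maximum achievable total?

Optimal: Pioneer→Machine M1 (2288 ops/s), Larkspur→Machine M2 (2150 ops/s), Granite→Machine M6 (2234 ops/s), Apex→Machine M7 (1909 ops/s) — total 2288+2150+2234+1909 = 8581 ops/s.
Column-greedy (each instance in turn goes to its best remaining tenant) gives 8263 ops/s, worse by 318.
Next-best assignment: Pioneer→Machine M1, Larkspur→Machine M6, Granite→Machine M7, Apex→Machine M2 = 8479 ops/s.
Swapping Apex↔Granite (Apex→Machine M6 1613 ops/s, Granite→Machine M7 2212 ops/s) loses 318.

Maximum total: 8581 ops/s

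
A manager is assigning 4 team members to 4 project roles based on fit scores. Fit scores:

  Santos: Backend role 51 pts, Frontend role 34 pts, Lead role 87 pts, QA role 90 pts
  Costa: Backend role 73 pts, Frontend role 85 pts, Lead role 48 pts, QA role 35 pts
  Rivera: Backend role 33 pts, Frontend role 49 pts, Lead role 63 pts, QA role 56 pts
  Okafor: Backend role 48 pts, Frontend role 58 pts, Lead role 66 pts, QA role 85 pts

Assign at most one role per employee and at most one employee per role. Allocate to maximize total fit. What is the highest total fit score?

Optimal: Santos→Lead role (87 pts), Costa→Backend role (73 pts), Rivera→Frontend role (49 pts), Okafor→QA role (85 pts) — total 87+73+49+85 = 294 pts.
Max-entry greedy (repeatedly take the single best remaining cell) gives 274 pts, worse by 20.

Max total: 294 pts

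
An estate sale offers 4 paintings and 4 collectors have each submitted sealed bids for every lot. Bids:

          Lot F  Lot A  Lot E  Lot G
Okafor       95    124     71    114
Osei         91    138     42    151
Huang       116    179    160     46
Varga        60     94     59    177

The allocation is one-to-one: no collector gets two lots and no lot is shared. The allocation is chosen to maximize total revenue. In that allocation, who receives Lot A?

Optimal: Okafor→Lot F ($95), Osei→Lot A ($138), Huang→Lot E ($160), Varga→Lot G ($177) — total 95+138+160+177 = $570.
Column-greedy (each lot in turn goes to its best remaining collector) gives $502, worse by 68.
Next-best assignment: Okafor→Lot A, Osei→Lot F, Huang→Lot E, Varga→Lot G = $552.
Osei's own top lot is Lot G ($151), but forcing Osei→Lot G and reassigning the rest optimally gives only $500 — worse by 70.

Osei receives Lot A.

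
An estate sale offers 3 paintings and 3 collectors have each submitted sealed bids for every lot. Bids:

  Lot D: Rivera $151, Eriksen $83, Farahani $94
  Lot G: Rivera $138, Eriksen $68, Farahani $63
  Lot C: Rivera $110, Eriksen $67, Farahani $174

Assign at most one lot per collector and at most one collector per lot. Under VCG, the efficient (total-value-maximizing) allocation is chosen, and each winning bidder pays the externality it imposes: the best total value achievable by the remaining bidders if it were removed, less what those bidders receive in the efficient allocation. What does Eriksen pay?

Efficient allocation: Rivera→Lot G ($138), Eriksen→Lot D ($83), Farahani→Lot C ($174); total welfare W = $395.
Eriksen receives Lot D at value $83, so the others get W − 83 = $312.
Without Eriksen: best allocation of the remaining 2 bidders over all 3 lots is Rivera→Lot D ($151), Farahani→Lot C ($174), total $325.
VCG payment = (others' best without Eriksen) − (others' welfare with Eriksen) = 325 − 312 = $13.

Eriksen pays $13.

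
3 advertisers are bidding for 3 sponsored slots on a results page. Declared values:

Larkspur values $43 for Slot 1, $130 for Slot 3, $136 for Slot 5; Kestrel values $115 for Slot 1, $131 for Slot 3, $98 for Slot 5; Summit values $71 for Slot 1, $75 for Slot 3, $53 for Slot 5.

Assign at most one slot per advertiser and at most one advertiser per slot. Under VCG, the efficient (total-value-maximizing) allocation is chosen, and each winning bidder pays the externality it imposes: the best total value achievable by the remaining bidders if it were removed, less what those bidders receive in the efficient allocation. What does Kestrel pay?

Kestrel pays $4.

Efficient allocation: Larkspur→Slot 5 ($136), Kestrel→Slot 3 ($131), Summit→Slot 1 ($71); total welfare W = $338.
Kestrel receives Slot 3 at value $131, so the others get W − 131 = $207.
Without Kestrel: best allocation of the remaining 2 bidders over all 3 slots is Larkspur→Slot 5 ($136), Summit→Slot 3 ($75), total $211.
VCG payment = (others' best without Kestrel) − (others' welfare with Kestrel) = 211 − 207 = $4.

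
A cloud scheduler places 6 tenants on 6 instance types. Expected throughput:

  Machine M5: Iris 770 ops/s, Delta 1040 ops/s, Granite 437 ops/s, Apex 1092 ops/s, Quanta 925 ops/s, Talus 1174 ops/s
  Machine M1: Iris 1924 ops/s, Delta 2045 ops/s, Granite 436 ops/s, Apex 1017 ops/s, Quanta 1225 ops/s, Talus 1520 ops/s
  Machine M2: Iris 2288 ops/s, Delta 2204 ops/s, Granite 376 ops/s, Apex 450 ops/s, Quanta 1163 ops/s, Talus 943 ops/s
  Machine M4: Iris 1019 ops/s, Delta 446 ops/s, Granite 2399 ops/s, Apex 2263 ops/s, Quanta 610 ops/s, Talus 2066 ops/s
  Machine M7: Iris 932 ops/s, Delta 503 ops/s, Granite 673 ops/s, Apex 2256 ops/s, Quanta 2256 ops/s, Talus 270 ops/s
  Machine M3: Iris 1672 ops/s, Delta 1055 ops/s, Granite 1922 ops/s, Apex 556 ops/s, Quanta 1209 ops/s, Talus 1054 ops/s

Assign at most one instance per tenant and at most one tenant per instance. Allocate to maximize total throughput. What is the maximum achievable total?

Treat this as an assignment problem: match each tenant to one instance.
Optimal: Iris→Machine M2 (2288 ops/s), Delta→Machine M1 (2045 ops/s), Granite→Machine M3 (1922 ops/s), Apex→Machine M4 (2263 ops/s), Quanta→Machine M7 (2256 ops/s), Talus→Machine M5 (1174 ops/s) — total 2288+2045+1922+2263+2256+1174 = 11948 ops/s.
Max-entry greedy (repeatedly take the single best remaining cell) gives 11371 ops/s, worse by 577.
Next-best assignment: Iris→Machine M1, Delta→Machine M2, Granite→Machine M3, Apex→Machine M4, Quanta→Machine M7, Talus→Machine M5 = 11743 ops/s.
No other one-to-one assignment exceeds 11948 ops/s.

Maximum total: 11948 ops/s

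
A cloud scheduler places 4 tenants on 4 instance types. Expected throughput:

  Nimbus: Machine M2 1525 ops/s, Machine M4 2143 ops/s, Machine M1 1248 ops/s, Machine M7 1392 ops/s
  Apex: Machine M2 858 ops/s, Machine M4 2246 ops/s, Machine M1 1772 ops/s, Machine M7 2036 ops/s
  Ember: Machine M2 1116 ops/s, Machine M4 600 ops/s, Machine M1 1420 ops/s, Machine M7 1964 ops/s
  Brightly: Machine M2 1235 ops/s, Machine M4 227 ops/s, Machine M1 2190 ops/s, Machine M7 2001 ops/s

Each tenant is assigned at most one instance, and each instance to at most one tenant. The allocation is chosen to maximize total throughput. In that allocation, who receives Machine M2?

Optimal: Nimbus→Machine M2 (1525 ops/s), Apex→Machine M4 (2246 ops/s), Ember→Machine M7 (1964 ops/s), Brightly→Machine M1 (2190 ops/s) — total 1525+2246+1964+2190 = 7925 ops/s.
Next-best assignment: Nimbus→Machine M4, Apex→Machine M7, Ember→Machine M2, Brightly→Machine M1 = 7485 ops/s.
Every other assignment is strictly worse.
Nimbus's own top instance is Machine M4 (2143 ops/s), but forcing Nimbus→Machine M4 and reassigning the rest optimally gives only 7485 ops/s — worse by 440.

Nimbus receives Machine M2.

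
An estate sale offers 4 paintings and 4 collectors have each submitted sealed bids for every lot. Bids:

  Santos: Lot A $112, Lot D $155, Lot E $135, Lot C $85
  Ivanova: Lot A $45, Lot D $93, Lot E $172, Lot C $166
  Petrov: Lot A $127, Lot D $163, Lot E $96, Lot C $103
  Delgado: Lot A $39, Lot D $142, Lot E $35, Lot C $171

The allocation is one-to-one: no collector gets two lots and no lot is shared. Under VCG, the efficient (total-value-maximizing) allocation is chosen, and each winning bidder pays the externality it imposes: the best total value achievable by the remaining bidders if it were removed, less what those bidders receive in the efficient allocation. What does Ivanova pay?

Efficient allocation: Santos→Lot D ($155), Ivanova→Lot E ($172), Petrov→Lot A ($127), Delgado→Lot C ($171); total welfare W = $625.
Ivanova receives Lot E at value $172, so the others get W − 172 = $453.
Without Ivanova: best allocation of the remaining 3 bidders over all 4 lots is Santos→Lot E ($135), Petrov→Lot D ($163), Delgado→Lot C ($171), total $469.
VCG payment = (others' best without Ivanova) − (others' welfare with Ivanova) = 469 − 453 = $16.

Ivanova pays $16.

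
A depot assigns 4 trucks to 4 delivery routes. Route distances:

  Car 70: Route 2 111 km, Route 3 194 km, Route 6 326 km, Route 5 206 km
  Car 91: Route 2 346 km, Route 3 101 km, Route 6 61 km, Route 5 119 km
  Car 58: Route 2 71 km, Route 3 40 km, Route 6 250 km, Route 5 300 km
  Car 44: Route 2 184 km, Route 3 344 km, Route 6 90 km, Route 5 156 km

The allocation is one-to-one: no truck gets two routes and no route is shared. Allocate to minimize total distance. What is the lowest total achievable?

Optimal: Car 70→Route 2 (111 km), Car 91→Route 5 (119 km), Car 58→Route 3 (40 km), Car 44→Route 6 (90 km) — total 111+119+40+90 = 360 km.

Minimum total: 360 km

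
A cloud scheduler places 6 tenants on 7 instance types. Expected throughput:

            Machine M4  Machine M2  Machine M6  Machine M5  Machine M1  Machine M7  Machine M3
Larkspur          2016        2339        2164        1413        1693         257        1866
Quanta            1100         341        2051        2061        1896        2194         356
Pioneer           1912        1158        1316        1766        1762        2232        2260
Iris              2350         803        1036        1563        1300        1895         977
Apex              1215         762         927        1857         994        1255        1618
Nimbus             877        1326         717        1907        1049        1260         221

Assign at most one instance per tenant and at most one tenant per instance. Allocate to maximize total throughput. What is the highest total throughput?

Maximum total: 12497 ops/s

This is the linear assignment problem.
Optimal: Larkspur→Machine M2 (2339 ops/s), Quanta→Machine M6 (2051 ops/s), Pioneer→Machine M7 (2232 ops/s), Iris→Machine M4 (2350 ops/s), Apex→Machine M3 (1618 ops/s), Nimbus→Machine M5 (1907 ops/s) — total 2339+2051+2232+2350+1618+1907 = 12497 ops/s.
Row-greedy (each tenant in turn takes its best remaining instance) gives 12049 ops/s, worse by 448.
Next-best assignment: Larkspur→Machine M2, Quanta→Machine M1, Pioneer→Machine M7, Iris→Machine M4, Apex→Machine M3, Nimbus→Machine M5 = 12342 ops/s.
No other one-to-one assignment exceeds 12497 ops/s.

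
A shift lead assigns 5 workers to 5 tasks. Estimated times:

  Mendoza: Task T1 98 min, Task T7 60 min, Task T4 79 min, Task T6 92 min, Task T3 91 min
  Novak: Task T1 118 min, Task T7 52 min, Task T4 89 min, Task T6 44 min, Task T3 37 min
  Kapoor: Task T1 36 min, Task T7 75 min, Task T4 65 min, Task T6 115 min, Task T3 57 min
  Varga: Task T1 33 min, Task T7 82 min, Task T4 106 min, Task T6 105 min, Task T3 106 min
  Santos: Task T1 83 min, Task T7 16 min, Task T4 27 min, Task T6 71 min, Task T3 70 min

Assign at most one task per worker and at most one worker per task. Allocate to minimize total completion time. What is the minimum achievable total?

Min total: 221 min

Optimal: Mendoza→Task T7 (60 min), Novak→Task T6 (44 min), Kapoor→Task T3 (57 min), Varga→Task T1 (33 min), Santos→Task T4 (27 min) — total 60+44+57+33+27 = 221 min.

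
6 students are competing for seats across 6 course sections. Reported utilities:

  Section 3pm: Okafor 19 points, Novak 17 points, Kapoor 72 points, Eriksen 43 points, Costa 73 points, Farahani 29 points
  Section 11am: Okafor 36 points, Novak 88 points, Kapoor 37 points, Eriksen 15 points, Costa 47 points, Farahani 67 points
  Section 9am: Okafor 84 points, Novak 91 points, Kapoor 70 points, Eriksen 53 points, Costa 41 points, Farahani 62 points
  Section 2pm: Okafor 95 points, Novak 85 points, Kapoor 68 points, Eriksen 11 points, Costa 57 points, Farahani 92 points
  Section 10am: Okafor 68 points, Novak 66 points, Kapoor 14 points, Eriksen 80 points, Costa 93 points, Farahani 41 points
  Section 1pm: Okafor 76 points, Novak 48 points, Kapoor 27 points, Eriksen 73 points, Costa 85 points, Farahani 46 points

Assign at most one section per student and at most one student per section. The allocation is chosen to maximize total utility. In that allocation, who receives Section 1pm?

Eriksen receives Section 1pm.

This is a one-to-one assignment (maximum-weight bipartite matching).
Optimal: Okafor→Section 9am (84 points), Novak→Section 11am (88 points), Kapoor→Section 3pm (72 points), Eriksen→Section 1pm (73 points), Costa→Section 10am (93 points), Farahani→Section 2pm (92 points) — total 84+88+72+73+93+92 = 502 points.
Column-greedy (each section in turn goes to its best remaining student) gives 444 points, worse by 58.
Swapping Costa↔Farahani (Costa→Section 2pm 57 points, Farahani→Section 10am 41 points) loses 87.
Checked against all permutations: 502 points is optimal.
Eriksen's own top section is Section 10am (80 points), but forcing Eriksen→Section 10am and reassigning the rest optimally gives only 501 points — worse by 1.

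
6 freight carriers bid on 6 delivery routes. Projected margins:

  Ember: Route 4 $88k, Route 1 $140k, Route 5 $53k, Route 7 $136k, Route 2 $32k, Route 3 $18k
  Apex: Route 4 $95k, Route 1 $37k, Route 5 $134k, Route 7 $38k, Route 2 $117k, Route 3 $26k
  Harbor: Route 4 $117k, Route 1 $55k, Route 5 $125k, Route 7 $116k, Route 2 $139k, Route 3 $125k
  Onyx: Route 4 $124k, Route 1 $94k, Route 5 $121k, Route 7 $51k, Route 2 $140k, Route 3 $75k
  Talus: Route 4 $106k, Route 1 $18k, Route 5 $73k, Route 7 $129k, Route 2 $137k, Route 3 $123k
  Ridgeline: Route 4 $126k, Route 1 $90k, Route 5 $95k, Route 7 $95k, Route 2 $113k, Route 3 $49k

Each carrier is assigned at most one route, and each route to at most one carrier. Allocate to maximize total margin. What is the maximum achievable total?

Optimal: Ember→Route 1 ($140k), Apex→Route 5 ($134k), Harbor→Route 3 ($125k), Onyx→Route 2 ($140k), Talus→Route 7 ($129k), Ridgeline→Route 4 ($126k) — total 140+134+125+140+129+126 = $794k.
No other one-to-one assignment exceeds $794k.

Maximum total: $794k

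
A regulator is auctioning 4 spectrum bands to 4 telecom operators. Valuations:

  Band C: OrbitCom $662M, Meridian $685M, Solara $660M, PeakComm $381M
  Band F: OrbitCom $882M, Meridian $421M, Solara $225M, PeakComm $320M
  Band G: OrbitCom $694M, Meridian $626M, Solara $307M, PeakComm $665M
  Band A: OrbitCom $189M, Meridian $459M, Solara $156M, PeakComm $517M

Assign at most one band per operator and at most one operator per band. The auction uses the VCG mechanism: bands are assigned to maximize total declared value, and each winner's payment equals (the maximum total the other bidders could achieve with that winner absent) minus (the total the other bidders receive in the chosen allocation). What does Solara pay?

Solara pays $207M.

Efficient allocation: OrbitCom→Band F ($882M), Meridian→Band G ($626M), Solara→Band C ($660M), PeakComm→Band A ($517M); total welfare W = $2685M.
Solara receives Band C at value $660M, so the others get W − 660 = $2025M.
Without Solara: best allocation of the remaining 3 bidders over all 4 bands is OrbitCom→Band F ($882M), Meridian→Band C ($685M), PeakComm→Band G ($665M), total $2232M.
VCG payment = (others' best without Solara) − (others' welfare with Solara) = 2232 − 2025 = $207M.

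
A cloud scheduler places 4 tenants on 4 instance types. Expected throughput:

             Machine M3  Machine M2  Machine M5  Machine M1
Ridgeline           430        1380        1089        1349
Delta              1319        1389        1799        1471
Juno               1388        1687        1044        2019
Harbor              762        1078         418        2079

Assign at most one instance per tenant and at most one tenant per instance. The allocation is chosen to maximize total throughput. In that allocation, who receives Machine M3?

Juno receives Machine M3.

Optimal: Ridgeline→Machine M2 (1380 ops/s), Delta→Machine M5 (1799 ops/s), Juno→Machine M3 (1388 ops/s), Harbor→Machine M1 (2079 ops/s) — total 1380+1799+1388+2079 = 6646 ops/s.
Row-greedy (each tenant in turn takes its best remaining instance) gives 5960 ops/s, worse by 686.
Swapping Delta↔Ridgeline (Delta→Machine M2 1389 ops/s, Ridgeline→Machine M5 1089 ops/s) loses 701.
Juno's own top instance is Machine M1 (2019 ops/s), but forcing Juno→Machine M1 and reassigning the rest optimally gives only 5960 ops/s — worse by 686.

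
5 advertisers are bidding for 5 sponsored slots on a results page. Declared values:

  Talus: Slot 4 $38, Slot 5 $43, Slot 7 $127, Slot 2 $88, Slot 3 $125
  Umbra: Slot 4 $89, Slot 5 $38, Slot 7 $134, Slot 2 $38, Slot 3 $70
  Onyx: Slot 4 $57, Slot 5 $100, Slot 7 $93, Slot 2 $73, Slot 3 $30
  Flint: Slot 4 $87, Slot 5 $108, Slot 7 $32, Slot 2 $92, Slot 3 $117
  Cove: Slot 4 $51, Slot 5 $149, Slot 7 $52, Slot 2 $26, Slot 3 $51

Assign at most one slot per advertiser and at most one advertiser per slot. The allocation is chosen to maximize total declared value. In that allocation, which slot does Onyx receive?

Optimal: Talus→Slot 3 ($125), Umbra→Slot 7 ($134), Onyx→Slot 2 ($73), Flint→Slot 4 ($87), Cove→Slot 5 ($149) — total 125+134+73+87+149 = $568.
Row-greedy (each advertiser in turn takes its best remaining slot) gives $459, worse by 109.
Next-best assignment: Talus→Slot 3, Umbra→Slot 7, Onyx→Slot 4, Flint→Slot 2, Cove→Slot 5 = $557.
Every other assignment is strictly worse.
Onyx's own top slot is Slot 5 ($100), but forcing Onyx→Slot 5 and reassigning the rest optimally gives only $502 — worse by 66.

Onyx receives Slot 2.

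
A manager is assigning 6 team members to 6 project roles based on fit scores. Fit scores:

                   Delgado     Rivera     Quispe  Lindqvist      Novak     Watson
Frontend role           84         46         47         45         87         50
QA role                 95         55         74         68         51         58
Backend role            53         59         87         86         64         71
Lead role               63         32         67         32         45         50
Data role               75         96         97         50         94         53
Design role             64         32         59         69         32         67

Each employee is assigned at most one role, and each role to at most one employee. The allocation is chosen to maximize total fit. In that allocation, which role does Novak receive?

Optimal: Delgado→QA role (95 pts), Rivera→Data role (96 pts), Quispe→Lead role (67 pts), Lindqvist→Backend role (86 pts), Novak→Frontend role (87 pts), Watson→Design role (67 pts) — total 95+96+67+86+87+67 = 498 pts.
Checked against all permutations: 498 pts is optimal.
Novak's own top role is Data role (94 pts), but forcing Novak→Data role and reassigning the rest optimally gives only 455 pts — worse by 43.

Novak receives Frontend role.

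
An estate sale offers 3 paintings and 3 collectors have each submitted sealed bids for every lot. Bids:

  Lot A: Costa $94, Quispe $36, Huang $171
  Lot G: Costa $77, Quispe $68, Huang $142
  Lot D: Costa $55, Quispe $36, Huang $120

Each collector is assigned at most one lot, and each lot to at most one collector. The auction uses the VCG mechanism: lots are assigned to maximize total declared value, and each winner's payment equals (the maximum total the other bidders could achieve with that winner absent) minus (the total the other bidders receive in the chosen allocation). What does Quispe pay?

Quispe pays $22.

Efficient allocation: Costa→Lot D ($55), Quispe→Lot G ($68), Huang→Lot A ($171); total welfare W = $294.
Quispe receives Lot G at value $68, so the others get W − 68 = $226.
Without Quispe: best allocation of the remaining 2 bidders over all 3 lots is Costa→Lot G ($77), Huang→Lot A ($171), total $248.
VCG payment = (others' best without Quispe) − (others' welfare with Quispe) = 248 − 226 = $22.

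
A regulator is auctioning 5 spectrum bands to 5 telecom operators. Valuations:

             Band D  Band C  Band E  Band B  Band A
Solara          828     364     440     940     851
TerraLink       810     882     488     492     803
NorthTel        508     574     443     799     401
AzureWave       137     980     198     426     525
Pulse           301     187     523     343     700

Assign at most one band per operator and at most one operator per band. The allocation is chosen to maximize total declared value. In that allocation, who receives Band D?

Optimal: Solara→Band A ($851M), TerraLink→Band D ($810M), NorthTel→Band B ($799M), AzureWave→Band C ($980M), Pulse→Band E ($523M) — total 851+810+799+980+523 = $3963M.
TerraLink's own top band is Band C ($882M), but forcing TerraLink→Band C and reassigning the rest optimally gives only $3557M — worse by 406.

TerraLink receives Band D.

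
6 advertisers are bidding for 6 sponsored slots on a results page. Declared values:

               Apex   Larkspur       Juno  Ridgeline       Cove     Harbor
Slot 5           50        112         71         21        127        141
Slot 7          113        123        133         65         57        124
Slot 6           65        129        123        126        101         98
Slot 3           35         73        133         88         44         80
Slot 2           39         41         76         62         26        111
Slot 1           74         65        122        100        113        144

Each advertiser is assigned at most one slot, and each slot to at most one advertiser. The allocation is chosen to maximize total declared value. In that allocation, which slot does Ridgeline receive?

Ridgeline receives Slot 1.

Treat this as an assignment problem: match each advertiser to one slot.
Optimal: Apex→Slot 7 ($113), Larkspur→Slot 6 ($129), Juno→Slot 3 ($133), Ridgeline→Slot 1 ($100), Cove→Slot 5 ($127), Harbor→Slot 2 ($111) — total 113+129+133+100+127+111 = $713.
Checked against all permutations: $713 is optimal.
Ridgeline's own top slot is Slot 6 ($126), but forcing Ridgeline→Slot 6 and reassigning the rest optimally gives only $708 — worse by 5.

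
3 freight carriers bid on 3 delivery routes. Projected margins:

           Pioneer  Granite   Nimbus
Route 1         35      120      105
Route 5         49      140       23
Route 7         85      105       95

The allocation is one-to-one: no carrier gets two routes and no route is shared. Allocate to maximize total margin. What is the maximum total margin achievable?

Treat this as an assignment problem: match each carrier to one route.
Optimal: Pioneer→Route 7 ($85k), Granite→Route 5 ($140k), Nimbus→Route 1 ($105k) — total 85+140+105 = $330k.
Column-greedy (each route in turn goes to its best remaining carrier) gives $264k, worse by 66.
Swapping Nimbus↔Granite (Nimbus→Route 5 $23k, Granite→Route 1 $120k) loses 102.
Checked against all permutations: $330k is optimal.

Maximum total: $330k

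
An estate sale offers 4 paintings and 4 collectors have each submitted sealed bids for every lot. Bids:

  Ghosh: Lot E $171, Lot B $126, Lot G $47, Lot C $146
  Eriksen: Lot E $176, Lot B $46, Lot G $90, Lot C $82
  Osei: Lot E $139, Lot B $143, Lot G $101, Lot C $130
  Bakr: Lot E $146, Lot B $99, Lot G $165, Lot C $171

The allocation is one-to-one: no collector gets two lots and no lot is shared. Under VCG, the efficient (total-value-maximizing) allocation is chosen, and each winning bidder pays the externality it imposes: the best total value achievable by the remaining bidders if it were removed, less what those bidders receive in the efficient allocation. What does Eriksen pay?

Efficient allocation: Ghosh→Lot C ($146), Eriksen→Lot E ($176), Osei→Lot B ($143), Bakr→Lot G ($165); total welfare W = $630.
Eriksen receives Lot E at value $176, so the others get W − 176 = $454.
Without Eriksen: best allocation of the remaining 3 bidders over all 4 lots is Ghosh→Lot E ($171), Osei→Lot B ($143), Bakr→Lot C ($171), total $485.
VCG payment = (others' best without Eriksen) − (others' welfare with Eriksen) = 485 − 454 = $31.

Eriksen pays $31.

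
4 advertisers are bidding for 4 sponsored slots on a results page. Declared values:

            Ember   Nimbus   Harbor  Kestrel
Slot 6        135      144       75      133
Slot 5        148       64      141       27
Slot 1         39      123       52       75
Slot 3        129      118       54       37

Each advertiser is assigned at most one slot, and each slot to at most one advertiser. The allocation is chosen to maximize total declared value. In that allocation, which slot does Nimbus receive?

Nimbus receives Slot 1.

Treat this as an assignment problem: match each advertiser to one slot.
Optimal: Ember→Slot 3 ($129), Nimbus→Slot 1 ($123), Harbor→Slot 5 ($141), Kestrel→Slot 6 ($133) — total 129+123+141+133 = $526.
Max-entry greedy (repeatedly take the single best remaining cell) gives $421, worse by 105.
Next-best assignment: Ember→Slot 3, Nimbus→Slot 6, Harbor→Slot 5, Kestrel→Slot 1 = $489.
Nimbus's own top slot is Slot 6 ($144), but forcing Nimbus→Slot 6 and reassigning the rest optimally gives only $489 — worse by 37.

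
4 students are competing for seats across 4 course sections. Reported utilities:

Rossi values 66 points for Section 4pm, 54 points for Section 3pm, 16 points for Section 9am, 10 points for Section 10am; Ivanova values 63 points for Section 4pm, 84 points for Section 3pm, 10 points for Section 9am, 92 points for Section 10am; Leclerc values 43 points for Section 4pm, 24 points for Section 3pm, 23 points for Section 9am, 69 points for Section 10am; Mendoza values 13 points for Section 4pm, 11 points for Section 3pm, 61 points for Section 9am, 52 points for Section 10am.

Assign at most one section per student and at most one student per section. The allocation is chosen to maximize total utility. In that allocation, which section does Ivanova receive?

Optimal: Rossi→Section 4pm (66 points), Ivanova→Section 3pm (84 points), Leclerc→Section 10am (69 points), Mendoza→Section 9am (61 points) — total 66+84+69+61 = 280 points.
Max-entry greedy (repeatedly take the single best remaining cell) gives 243 points, worse by 37.
Swapping Ivanova↔Rossi (Ivanova→Section 4pm 63 points, Rossi→Section 3pm 54 points) loses 33.
Checked against all permutations: 280 points is optimal.
Ivanova's own top section is Section 10am (92 points), but forcing Ivanova→Section 10am and reassigning the rest optimally gives only 250 points — worse by 30.

Ivanova receives Section 3pm.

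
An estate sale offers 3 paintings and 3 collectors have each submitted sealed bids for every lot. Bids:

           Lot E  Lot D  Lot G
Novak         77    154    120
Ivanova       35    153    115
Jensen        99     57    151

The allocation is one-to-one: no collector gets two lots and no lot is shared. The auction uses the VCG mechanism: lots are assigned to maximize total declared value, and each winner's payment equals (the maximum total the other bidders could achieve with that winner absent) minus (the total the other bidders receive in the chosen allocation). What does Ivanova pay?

Ivanova pays $77.

Efficient allocation: Novak→Lot E ($77), Ivanova→Lot D ($153), Jensen→Lot G ($151); total welfare W = $381.
Ivanova receives Lot D at value $153, so the others get W − 153 = $228.
Without Ivanova: best allocation of the remaining 2 bidders over all 3 lots is Novak→Lot D ($154), Jensen→Lot G ($151), total $305.
VCG payment = (others' best without Ivanova) − (others' welfare with Ivanova) = 305 − 228 = $77.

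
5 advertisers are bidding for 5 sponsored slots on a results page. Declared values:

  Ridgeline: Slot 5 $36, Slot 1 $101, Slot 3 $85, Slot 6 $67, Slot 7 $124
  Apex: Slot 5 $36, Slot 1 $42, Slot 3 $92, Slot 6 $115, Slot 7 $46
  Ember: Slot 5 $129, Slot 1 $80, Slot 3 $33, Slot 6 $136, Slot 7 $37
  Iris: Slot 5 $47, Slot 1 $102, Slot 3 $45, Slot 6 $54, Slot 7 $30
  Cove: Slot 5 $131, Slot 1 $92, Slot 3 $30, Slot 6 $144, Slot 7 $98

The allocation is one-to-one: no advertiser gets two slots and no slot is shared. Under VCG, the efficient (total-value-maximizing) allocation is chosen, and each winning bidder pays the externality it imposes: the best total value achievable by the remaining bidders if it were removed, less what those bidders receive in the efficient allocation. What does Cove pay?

Efficient allocation: Ridgeline→Slot 7 ($124), Apex→Slot 3 ($92), Ember→Slot 5 ($129), Iris→Slot 1 ($102), Cove→Slot 6 ($144); total welfare W = $591.
Cove receives Slot 6 at value $144, so the others get W − 144 = $447.
Without Cove: best allocation of the remaining 4 bidders over all 5 slots is Ridgeline→Slot 7 ($124), Apex→Slot 6 ($115), Ember→Slot 5 ($129), Iris→Slot 1 ($102), total $470.
VCG payment = (others' best without Cove) − (others' welfare with Cove) = 470 − 447 = $23.

Cove pays $23.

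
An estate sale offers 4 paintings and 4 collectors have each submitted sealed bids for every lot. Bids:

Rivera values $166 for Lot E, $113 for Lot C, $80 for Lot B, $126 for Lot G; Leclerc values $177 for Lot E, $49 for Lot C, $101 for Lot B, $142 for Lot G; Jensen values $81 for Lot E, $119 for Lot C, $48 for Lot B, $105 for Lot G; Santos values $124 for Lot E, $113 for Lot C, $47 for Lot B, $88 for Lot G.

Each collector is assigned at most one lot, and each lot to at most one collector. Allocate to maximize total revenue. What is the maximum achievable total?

Maximum total: $485

Optimal: Rivera→Lot E ($166), Leclerc→Lot B ($101), Jensen→Lot G ($105), Santos→Lot C ($113) — total 166+101+105+113 = $485.
Max-entry greedy (repeatedly take the single best remaining cell) gives $469, worse by 16.
Swapping Jensen↔Santos (Jensen→Lot C $119, Santos→Lot G $88) loses 11.
Checked against all permutations: $485 is optimal.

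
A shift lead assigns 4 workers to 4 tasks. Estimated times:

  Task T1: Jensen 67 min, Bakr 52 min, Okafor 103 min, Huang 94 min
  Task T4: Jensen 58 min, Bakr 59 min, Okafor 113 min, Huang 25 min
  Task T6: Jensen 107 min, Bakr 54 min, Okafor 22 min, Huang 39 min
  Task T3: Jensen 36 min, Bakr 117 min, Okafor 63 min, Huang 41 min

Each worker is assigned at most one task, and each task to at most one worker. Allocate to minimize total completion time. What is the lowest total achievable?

Treat this as an assignment problem: match each worker to one task.
Optimal: Jensen→Task T3 (36 min), Bakr→Task T1 (52 min), Okafor→Task T6 (22 min), Huang→Task T4 (25 min) — total 36+52+22+25 = 135 min.

Minimum total: 135 min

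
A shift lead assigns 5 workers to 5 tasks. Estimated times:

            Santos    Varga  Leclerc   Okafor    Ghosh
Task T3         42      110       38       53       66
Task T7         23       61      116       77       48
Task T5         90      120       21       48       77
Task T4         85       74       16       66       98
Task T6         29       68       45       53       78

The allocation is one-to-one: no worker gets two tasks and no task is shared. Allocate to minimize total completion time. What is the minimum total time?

Minimum total: 220 min

Optimal: Santos→Task T6 (29 min), Varga→Task T7 (61 min), Leclerc→Task T4 (16 min), Okafor→Task T5 (48 min), Ghosh→Task T3 (66 min) — total 29+61+16+48+66 = 220 min.
Column-greedy (each task in turn goes to its cheapest remaining worker) gives 261 min, worse by 41.
Next-best assignment: Santos→Task T7, Varga→Task T6, Leclerc→Task T4, Okafor→Task T5, Ghosh→Task T3 = 221 min.
Swapping Varga↔Okafor (Varga→Task T5 120 min, Okafor→Task T7 77 min) adds 88.
Checked against all permutations: 220 min is optimal.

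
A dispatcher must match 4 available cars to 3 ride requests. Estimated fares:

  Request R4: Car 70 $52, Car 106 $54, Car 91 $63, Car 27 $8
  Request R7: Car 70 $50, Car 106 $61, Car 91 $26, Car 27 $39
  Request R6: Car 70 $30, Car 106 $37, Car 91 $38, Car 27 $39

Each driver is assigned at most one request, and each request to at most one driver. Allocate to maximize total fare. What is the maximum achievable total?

Maximum total: $163

Optimal: Car 91→Request R4 ($63), Car 106→Request R7 ($61), Car 27→Request R6 ($39) — total 63+61+39 = $163.
Row-greedy (each driver in turn takes its best remaining request) gives $151, worse by 12.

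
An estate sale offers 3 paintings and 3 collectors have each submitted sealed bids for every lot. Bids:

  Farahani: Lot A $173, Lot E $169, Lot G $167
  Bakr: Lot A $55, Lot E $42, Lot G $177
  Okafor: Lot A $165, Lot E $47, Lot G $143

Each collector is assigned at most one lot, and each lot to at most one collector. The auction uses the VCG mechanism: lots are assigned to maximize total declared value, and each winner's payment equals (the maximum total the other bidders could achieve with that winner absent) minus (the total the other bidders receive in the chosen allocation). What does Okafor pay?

Okafor pays $4.

Efficient allocation: Farahani→Lot E ($169), Bakr→Lot G ($177), Okafor→Lot A ($165); total welfare W = $511.
Okafor receives Lot A at value $165, so the others get W − 165 = $346.
Without Okafor: best allocation of the remaining 2 bidders over all 3 lots is Farahani→Lot A ($173), Bakr→Lot G ($177), total $350.
VCG payment = (others' best without Okafor) − (others' welfare with Okafor) = 350 − 346 = $4.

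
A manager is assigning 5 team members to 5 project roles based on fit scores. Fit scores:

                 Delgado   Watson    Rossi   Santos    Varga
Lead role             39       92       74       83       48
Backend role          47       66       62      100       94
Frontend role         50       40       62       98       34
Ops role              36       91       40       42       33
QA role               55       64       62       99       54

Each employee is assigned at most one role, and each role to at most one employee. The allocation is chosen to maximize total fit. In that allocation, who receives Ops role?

Watson receives Ops role.

This is a one-to-one assignment (maximum-weight bipartite matching).
Optimal: Delgado→QA role (55 pts), Watson→Ops role (91 pts), Rossi→Lead role (74 pts), Santos→Frontend role (98 pts), Varga→Backend role (94 pts) — total 55+91+74+98+94 = 412 pts.
Column-greedy (each role in turn goes to its best remaining employee) gives 344 pts, worse by 68.
Watson's own top role is Lead role (92 pts), but forcing Watson→Lead role and reassigning the rest optimally gives only 383 pts — worse by 29.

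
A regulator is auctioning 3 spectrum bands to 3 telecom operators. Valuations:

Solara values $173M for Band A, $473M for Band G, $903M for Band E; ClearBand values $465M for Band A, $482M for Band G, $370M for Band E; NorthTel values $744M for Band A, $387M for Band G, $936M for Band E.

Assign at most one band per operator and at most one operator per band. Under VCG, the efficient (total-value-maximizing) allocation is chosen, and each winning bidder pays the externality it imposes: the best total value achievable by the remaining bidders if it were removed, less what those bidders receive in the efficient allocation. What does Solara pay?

Efficient allocation: Solara→Band E ($903M), ClearBand→Band G ($482M), NorthTel→Band A ($744M); total welfare W = $2129M.
Solara receives Band E at value $903M, so the others get W − 903 = $1226M.
Without Solara: best allocation of the remaining 2 bidders over all 3 bands is ClearBand→Band G ($482M), NorthTel→Band E ($936M), total $1418M.
VCG payment = (others' best without Solara) − (others' welfare with Solara) = 1418 − 1226 = $192M.

Solara pays $192M.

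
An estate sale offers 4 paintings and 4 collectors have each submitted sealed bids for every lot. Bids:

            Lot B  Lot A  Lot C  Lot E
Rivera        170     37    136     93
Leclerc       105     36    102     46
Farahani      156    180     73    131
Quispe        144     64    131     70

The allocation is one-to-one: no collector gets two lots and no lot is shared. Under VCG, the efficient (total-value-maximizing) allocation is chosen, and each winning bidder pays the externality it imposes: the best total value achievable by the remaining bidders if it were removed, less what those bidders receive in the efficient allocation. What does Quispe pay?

Quispe pays $56.

Efficient allocation: Rivera→Lot B ($170), Leclerc→Lot E ($46), Farahani→Lot A ($180), Quispe→Lot C ($131); total welfare W = $527.
Quispe receives Lot C at value $131, so the others get W − 131 = $396.
Without Quispe: best allocation of the remaining 3 bidders over all 4 lots is Rivera→Lot B ($170), Leclerc→Lot C ($102), Farahani→Lot A ($180), total $452.
VCG payment = (others' best without Quispe) − (others' welfare with Quispe) = 452 − 396 = $56.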